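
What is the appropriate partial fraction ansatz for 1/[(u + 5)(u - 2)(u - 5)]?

Three distinct linear factors: A/(u + 5) + B/(u - 2) + C/(u - 5)


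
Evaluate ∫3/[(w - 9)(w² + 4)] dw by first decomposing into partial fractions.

Cover-up at w=9: A = 3/(9²+4) = 3/85. Coeff matching: B = -3/85, C = -27/85. Decomposition: (3/85)/(w - 9) - ((3/85)w + 27/85)/(w² + 4). Integrate: linear → ln, quadratic → (1/2)ln + arctan: (3/85) ln|(w - 9)| - (3/170) ln(w² + 4) - (27/170) arctan(w/2) + C


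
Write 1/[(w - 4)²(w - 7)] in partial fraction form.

Cover-up at w=7: C = 1/(7 - 4)² = 1/9. Cover-up at w=4: B = 1/(4 - 7) = -1/3. Comparing w² coeff: A = -C = -1/9
Result: (-1/9)/(w - 4) - (1/3)/(w - 4)² + (1/9)/(w - 7)


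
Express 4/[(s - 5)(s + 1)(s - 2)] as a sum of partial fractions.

Using cover-up method: P = 2/9, Q = 2/9, R = -4/9
Result: (2/9)/(s - 5) + (2/9)/(s + 1) - (4/9)/(s - 2)


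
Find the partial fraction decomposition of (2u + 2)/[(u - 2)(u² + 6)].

At u=2: P = (2·2 + 2)/(2² + 6) = 3/5. Q = -P = -3/5, R = 2 - 2·P = 4/5
Result: (3/5)/(u - 2) - ((3/5)u - 4/5)/(u² + 6)


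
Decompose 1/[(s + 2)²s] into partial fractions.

Cover-up at s=0: C = 1/(0 + 2)² = 1/4. Cover-up at s=-2: B = 1/(-2 - 0) = -1/2. Comparing s² coeff: A = -C = -1/4
Result: (-1/4)/(s + 2) - (1/2)/(s + 2)² + (1/4)/s


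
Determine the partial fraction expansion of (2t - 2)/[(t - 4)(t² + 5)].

At t=4: A = (2·4 - 2)/(4² + 5) = 2/7. B = -A = -2/7, C = 2 - 4·A = 6/7
Result: (2/7)/(t - 4) - ((2/7)t - 6/7)/(t² + 5)


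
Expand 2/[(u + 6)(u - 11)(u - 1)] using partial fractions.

Using cover-up method: α = 2/119, β = 1/85, γ = -1/35
Result: (2/119)/(u + 6) + (1/85)/(u - 11) - (1/35)/(u - 1)


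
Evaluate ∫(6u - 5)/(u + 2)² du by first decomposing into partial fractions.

Decompose: P = 6, Q = 6·(-2) - 5 = -17, so (6u - 5)/(u + 2)² = 6/(u + 2) - 17/(u + 2)². Integrate: ∫ P/(u + 2) du = 6 ln|(u + 2)|; ∫ Q/(u + 2)² du = 17/(u + 2). Sum: 6 ln|(u + 2)| + 17/(u + 2) + C


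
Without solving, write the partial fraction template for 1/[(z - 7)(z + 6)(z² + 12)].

Two linear + quadratic: A/(z - 7) + B/(z + 6) + (Cz + D)/(z² + 12)


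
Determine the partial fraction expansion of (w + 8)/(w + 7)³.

(w + 8) = P(w + 7)² + Q(w + 7) + R. At w = -7: R = 1·(-7) + 8 = 1. Coefficients: P = 0, Q = 1
Result: 1/(w + 7)² + 1/(w + 7)³


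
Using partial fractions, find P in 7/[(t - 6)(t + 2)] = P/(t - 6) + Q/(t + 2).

Cover-up at t = 6: P = 7/(6 + 2) = 7/8


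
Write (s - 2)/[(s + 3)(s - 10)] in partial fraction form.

At s=-3: A = (1·(-3) - 2)/(-3 - 10) = 5/13. At s=10: B = (1·10 - 2)/(10 + 3) = 8/13
Result: (5/13)/(s + 3) + (8/13)/(s - 10)


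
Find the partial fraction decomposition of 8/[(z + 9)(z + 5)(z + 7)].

Using cover-up method: P = 1, Q = 1, R = -2
Result: 1/(z + 9) + 1/(z + 5) - 2/(z + 7)


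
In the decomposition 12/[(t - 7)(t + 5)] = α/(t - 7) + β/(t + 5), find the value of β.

Cover-up at t = -5: β = 12/(-5 - 7) = -12/12 = -1


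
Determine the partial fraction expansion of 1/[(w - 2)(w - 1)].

1/(w - 2)(w - 1) = P/(w - 2) + Q/(w - 1). P = 1/(2 - 1) = 1, Q = 1/(1 - 2) = -1
Result: 1/(w - 2) - 1/(w - 1)


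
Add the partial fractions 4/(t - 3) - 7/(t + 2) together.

Common denominator (t - 3)(t + 2). Numerator: 4(t + 2) - 7(t - 3) = (4t + 8) - (7t - 21) = -3t + 29
Result: (-3t + 29)/[(t - 3)(t + 2)]


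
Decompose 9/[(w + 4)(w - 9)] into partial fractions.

9/(w + 4)(w - 9) = P/(w + 4) + Q/(w - 9). P = 9/(-4 - 9) = -9/13, Q = 9/(9 + 4) = 9/13
Result: (-9/13)/(w + 4) + (9/13)/(w - 9)


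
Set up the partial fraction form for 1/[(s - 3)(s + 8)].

Distinct linear factors: α/(s - 3) + β/(s + 8)


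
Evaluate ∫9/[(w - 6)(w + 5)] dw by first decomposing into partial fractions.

Decompose: 9/[(w - 6)(w + 5)] = (9/11)/(w - 6) - (9/11)/(w + 5). Integrate each term: (9/11) ln|(w - 6)| - (9/11) ln|(w + 5)| + C


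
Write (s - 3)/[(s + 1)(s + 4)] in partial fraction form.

At s=-1: P = (1·(-1) - 3)/(-1 + 4) = -4/3. At s=-4: Q = (1·(-4) - 3)/(-4 + 1) = 7/3
Result: (-4/3)/(s + 1) + (7/3)/(s + 4)


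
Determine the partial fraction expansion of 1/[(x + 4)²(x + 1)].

Cover-up at x=-1: γ = 1/(-1 + 4)² = 1/9. Cover-up at x=-4: β = 1/(-4 + 1) = -1/3. Comparing x² coeff: α = -γ = -1/9
Result: (-1/9)/(x + 4) - (1/3)/(x + 4)² + (1/9)/(x + 1)


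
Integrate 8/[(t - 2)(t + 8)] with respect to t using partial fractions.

Decompose: 8/[(t - 2)(t + 8)] = (4/5)/(t - 2) - (4/5)/(t + 8). Integrate each term: (4/5) ln|(t - 2)| - (4/5) ln|(t + 8)| + C


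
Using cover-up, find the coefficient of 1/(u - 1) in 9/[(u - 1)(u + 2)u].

Cover (u - 1), set u=1: 9/[(1 + 2)(1 - 0)] = 3


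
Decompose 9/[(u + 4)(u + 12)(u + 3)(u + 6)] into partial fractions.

Using Heaviside cover-up: (-9/16)/(u + 4) - (1/48)/(u + 12) + (1/3)/(u + 3) + (1/4)/(u + 6)


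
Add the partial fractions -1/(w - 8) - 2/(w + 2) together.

Common denominator (w - 8)(w + 2). Numerator: -1(w + 2) - 2(w - 8) = (-w - 2) - (2w - 16) = -3w + 14
Result: (-3w + 14)/[(w - 8)(w + 2)]


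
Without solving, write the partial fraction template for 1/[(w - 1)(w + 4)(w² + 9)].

Two linear + quadratic: α/(w - 1) + β/(w + 4) + (γw + δ)/(w² + 9)


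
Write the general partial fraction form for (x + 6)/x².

Repeated linear factor: α/x + β/x²


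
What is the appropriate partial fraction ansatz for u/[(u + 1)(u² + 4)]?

Linear + irreducible quadratic: α/(u + 1) + (βu + γ)/(u² + 4)


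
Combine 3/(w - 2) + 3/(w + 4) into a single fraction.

Common denominator (w - 2)(w + 4). Numerator: 3(w + 4) + 3(w - 2) = (3w + 12) + (3w - 6) = 6w + 6
Result: (6w + 6)/[(w - 2)(w + 4)]


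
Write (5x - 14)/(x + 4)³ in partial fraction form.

(5x - 14) = A(x + 4)² + B(x + 4) + C. At x = -4: C = 5·(-4) - 14 = -34. Coefficients: A = 0, B = 5
Result: 5/(x + 4)² - 34/(x + 4)³


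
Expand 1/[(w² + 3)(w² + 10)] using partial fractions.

Coefficient matching gives P = R = 0, Q = 1/(10-3) = 1/7, S = -Q = -1/7
Result: (1/7)/(w² + 3) - (1/7)/(w² + 10)


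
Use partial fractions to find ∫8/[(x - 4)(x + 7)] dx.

Decompose: 8/[(x - 4)(x + 7)] = (8/11)/(x - 4) - (8/11)/(x + 7). Integrate each term: (8/11) ln|(x - 4)| - (8/11) ln|(x + 7)| + C


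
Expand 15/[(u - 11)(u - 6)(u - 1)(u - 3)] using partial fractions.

Using Heaviside cover-up: (3/80)/(u - 11) - (1/5)/(u - 6) - (3/20)/(u - 1) + (5/16)/(u - 3)


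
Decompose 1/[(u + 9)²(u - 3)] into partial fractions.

Cover-up at u=3: C = 1/(3 + 9)² = 1/144. Cover-up at u=-9: B = 1/(-9 - 3) = -1/12. Comparing u² coeff: A = -C = -1/144
Result: (-1/144)/(u + 9) - (1/12)/(u + 9)² + (1/144)/(u - 3)


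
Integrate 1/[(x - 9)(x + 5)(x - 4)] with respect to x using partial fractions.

Cover-up: P = 1/70, Q = 1/126, R = -1/45. Decomposition: (1/70)/(x - 9) + (1/126)/(x + 5) - (1/45)/(x - 4). Integrate each term: (1/70) ln|(x - 9)| + (1/126) ln|(x + 5)| - (1/45) ln|(x - 4)| + C


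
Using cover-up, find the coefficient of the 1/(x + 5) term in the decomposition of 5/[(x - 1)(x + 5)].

Cover (x + 5), set x=-5: 5/((x - 1) at x=-5) = 5/(-6) = -5/6


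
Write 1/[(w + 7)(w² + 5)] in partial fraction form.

Cover-up at w = -7: α = 1/((-7)² + 5) = 1/54. Then β = -α = -1/54, γ = -α·(0 - 7) = 7/54
Result: (1/54)/(w + 7) - ((1/54)w - 7/54)/(w² + 5)


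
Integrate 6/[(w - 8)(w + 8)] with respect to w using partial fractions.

Decompose: 6/[(w - 8)(w + 8)] = (3/8)/(w - 8) - (3/8)/(w + 8). Integrate each term: (3/8) ln|(w - 8)| - (3/8) ln|(w + 8)| + C


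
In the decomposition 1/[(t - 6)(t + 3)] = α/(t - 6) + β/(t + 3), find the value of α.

Cover-up at t = 6: α = 1/(6 + 3) = 1/9


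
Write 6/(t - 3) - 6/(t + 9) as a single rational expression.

Common denominator (t - 3)(t + 9). Numerator: 6(t + 9) - 6(t - 3) = (6t + 54) - (6t - 18) = 72
Result: (72)/[(t - 3)(t + 9)]


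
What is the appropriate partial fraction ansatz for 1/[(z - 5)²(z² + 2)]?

Repeated linear + quadratic: A/(z - 5) + B/(z - 5)² + (Cz + D)/(z² + 2)


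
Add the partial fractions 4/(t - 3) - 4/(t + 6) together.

Common denominator (t - 3)(t + 6). Numerator: 4(t + 6) - 4(t - 3) = (4t + 24) - (4t - 12) = 36
Result: (36)/[(t - 3)(t + 6)]


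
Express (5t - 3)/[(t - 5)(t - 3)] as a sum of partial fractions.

At t=5: A = (5·5 - 3)/(5 - 3) = 11. At t=3: B = (5·3 - 3)/(3 - 5) = -6
Result: 11/(t - 5) - 6/(t - 3)


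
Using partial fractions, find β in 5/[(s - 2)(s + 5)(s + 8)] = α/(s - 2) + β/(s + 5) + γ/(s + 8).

Cover-up at s = -5: β = 5/[(-5 - 2)(-5 + 8)] = 5/[(-7)(3)] = -5/21


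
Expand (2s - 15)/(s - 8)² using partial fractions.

(2s - 15) = P(s - 8) + Q. At s = 8: Q = 2·8 - 15 = 1. Coeff of s: P = 2
Result: 2/(s - 8) + 1/(s - 8)²


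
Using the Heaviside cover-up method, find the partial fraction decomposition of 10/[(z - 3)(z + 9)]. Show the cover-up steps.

Cover (z - 3): set z=3, get P = 10/(3 + 9) = 5/6. Cover (z + 9): set z=-9, get Q = 10/(-9 - 3) = -5/6.
Result: (5/6)/(z - 3) - (5/6)/(z + 9)


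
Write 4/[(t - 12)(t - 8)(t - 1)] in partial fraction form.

Using cover-up method: α = 1/11, β = -1/7, γ = 4/77
Result: (1/11)/(t - 12) - (1/7)/(t - 8) + (4/77)/(t - 1)


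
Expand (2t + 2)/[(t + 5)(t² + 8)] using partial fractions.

At t=-5: A = (2·(-5) + 2)/((-5)² + 8) = -8/33. B = -A = 8/33, C = 2 - (-5)·A = 26/33
Result: (-8/33)/(t + 5) + ((8/33)t + 26/33)/(t² + 8)


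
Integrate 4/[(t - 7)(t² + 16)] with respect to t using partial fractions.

Cover-up at t=7: α = 4/(7²+16) = 4/65. Coeff matching: β = -4/65, γ = -28/65. Decomposition: (4/65)/(t - 7) - ((4/65)t + 28/65)/(t² + 16). Integrate: linear → ln, quadratic → (1/2)ln + arctan: (4/65) ln|(t - 7)| - (2/65) ln(t² + 16) - (7/65) arctan(t/4) + C


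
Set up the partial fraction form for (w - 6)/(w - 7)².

Repeated linear factor: P/(w - 7) + Q/(w - 7)²


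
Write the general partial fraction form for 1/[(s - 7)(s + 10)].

Distinct linear factors: A/(s - 7) + B/(s + 10)


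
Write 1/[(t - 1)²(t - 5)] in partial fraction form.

Cover-up at t=5: C = 1/(5 - 1)² = 1/16. Cover-up at t=1: B = 1/(1 - 5) = -1/4. Comparing t² coeff: A = -C = -1/16
Result: (-1/16)/(t - 1) - (1/4)/(t - 1)² + (1/16)/(t - 5)


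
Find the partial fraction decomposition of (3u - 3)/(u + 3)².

(3u - 3) = A(u + 3) + B. At u = -3: B = 3·(-3) - 3 = -12. Coeff of u: A = 3
Result: 3/(u + 3) - 12/(u + 3)²


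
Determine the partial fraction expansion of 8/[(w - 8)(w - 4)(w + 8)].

Using cover-up method: A = 1/8, B = -1/6, C = 1/24
Result: (1/8)/(w - 8) - (1/6)/(w - 4) + (1/24)/(w + 8)


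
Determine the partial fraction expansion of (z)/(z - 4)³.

(z) = A(z - 4)² + B(z - 4) + C. At z = 4: C = 1·4 + 0 = 4. Coefficients: A = 0, B = 1
Result: 1/(z - 4)² + 4/(z - 4)³


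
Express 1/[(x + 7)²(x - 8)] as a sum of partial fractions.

Cover-up at x=8: C = 1/(8 + 7)² = 1/225. Cover-up at x=-7: B = 1/(-7 - 8) = -1/15. Comparing x² coeff: A = -C = -1/225
Result: (-1/225)/(x + 7) - (1/15)/(x + 7)² + (1/225)/(x - 8)


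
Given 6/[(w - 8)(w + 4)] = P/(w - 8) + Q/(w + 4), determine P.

Cover-up at w = 8: P = 6/(8 + 4) = 6/12 = 1/2


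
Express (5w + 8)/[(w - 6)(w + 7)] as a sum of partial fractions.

At w=6: A = (5·6 + 8)/(6 + 7) = 38/13. At w=-7: B = (5·(-7) + 8)/(-7 - 6) = 27/13
Result: (38/13)/(w - 6) + (27/13)/(w + 7)


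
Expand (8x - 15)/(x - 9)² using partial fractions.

(8x - 15) = α(x - 9) + β. At x = 9: β = 8·9 - 15 = 57. Coeff of x: α = 8
Result: 8/(x - 9) + 57/(x - 9)²


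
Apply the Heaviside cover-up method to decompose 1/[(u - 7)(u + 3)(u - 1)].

Cover (u - 7), u=7: α = 1/[(7 + 3)(7 - 1)] = 1/60. Cover (u + 3), u=-3: β = 1/[(-3 - 7)(-3 - 1)] = 1/40. Cover (u - 1), u=1: γ = 1/[(1 - 7)(1 + 3)] = -1/24.
Result: (1/60)/(u - 7) + (1/40)/(u + 3) - (1/24)/(u - 1)


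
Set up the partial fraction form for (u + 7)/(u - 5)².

Repeated linear factor: α/(u - 5) + β/(u - 5)²


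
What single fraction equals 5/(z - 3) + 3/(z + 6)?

Common denominator (z - 3)(z + 6). Numerator: 5(z + 6) + 3(z - 3) = (5z + 30) + (3z - 9) = 8z + 21
Result: (8z + 21)/[(z - 3)(z + 6)]


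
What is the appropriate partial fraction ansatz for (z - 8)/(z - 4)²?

Repeated linear factor: P/(z - 4) + Q/(z - 4)²


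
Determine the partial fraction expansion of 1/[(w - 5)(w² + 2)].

Cover-up at w = 5: A = 1/(5² + 2) = 1/27. Then B = -A = -1/27, C = -A·(0 + 5) = -5/27
Result: (1/27)/(w - 5) - ((1/27)w + 5/27)/(w² + 2)


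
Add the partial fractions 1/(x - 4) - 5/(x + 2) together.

Common denominator (x - 4)(x + 2). Numerator: 1(x + 2) - 5(x - 4) = (x + 2) - (5x - 20) = -4x + 22
Result: (-4x + 22)/[(x - 4)(x + 2)]


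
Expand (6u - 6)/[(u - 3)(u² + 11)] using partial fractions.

At u=3: A = (6·3 - 6)/(3² + 11) = 3/5. B = -A = -3/5, C = 6 - 3·A = 21/5
Result: (3/5)/(u - 3) - ((3/5)u - 21/5)/(u² + 11)


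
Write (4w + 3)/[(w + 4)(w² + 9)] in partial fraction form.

At w=-4: P = (4·(-4) + 3)/((-4)² + 9) = -13/25. Q = -P = 13/25, R = 4 - (-4)·P = 48/25
Result: (-13/25)/(w + 4) + ((13/25)w + 48/25)/(w² + 9)


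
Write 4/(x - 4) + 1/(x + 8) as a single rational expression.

Common denominator (x - 4)(x + 8). Numerator: 4(x + 8) + 1(x - 4) = (4x + 32) + (x - 4) = 5x + 28
Result: (5x + 28)/[(x - 4)(x + 8)]


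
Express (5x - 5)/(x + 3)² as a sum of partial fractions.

(5x - 5) = P(x + 3) + Q. At x = -3: Q = 5·(-3) - 5 = -20. Coeff of x: P = 5
Result: 5/(x + 3) - 20/(x + 3)²


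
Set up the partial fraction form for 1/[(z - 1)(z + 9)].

Distinct linear factors: A/(z - 1) + B/(z + 9)


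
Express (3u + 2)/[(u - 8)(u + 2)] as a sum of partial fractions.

At u=8: P = (3·8 + 2)/(8 + 2) = 13/5. At u=-2: Q = (3·(-2) + 2)/(-2 - 8) = 2/5
Result: (13/5)/(u - 8) + (2/5)/(u + 2)


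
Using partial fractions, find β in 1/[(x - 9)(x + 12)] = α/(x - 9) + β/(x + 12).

Cover-up at x = -12: β = 1/(-12 - 9) = -1/21


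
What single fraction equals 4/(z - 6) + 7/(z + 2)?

Common denominator (z - 6)(z + 2). Numerator: 4(z + 2) + 7(z - 6) = (4z + 8) + (7z - 42) = 11z - 34
Result: (11z - 34)/[(z - 6)(z + 2)]


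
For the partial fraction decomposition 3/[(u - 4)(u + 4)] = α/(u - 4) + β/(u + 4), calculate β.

Cover-up at u = -4: β = 3/(-4 - 4) = -3/8


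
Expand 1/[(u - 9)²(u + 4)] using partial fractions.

Cover-up at u=-4: C = 1/(-4 - 9)² = 1/169. Cover-up at u=9: B = 1/(9 + 4) = 1/13. Comparing u² coeff: A = -C = -1/169
Result: (-1/169)/(u - 9) + (1/13)/(u - 9)² + (1/169)/(u + 4)


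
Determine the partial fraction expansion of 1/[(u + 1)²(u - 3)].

Cover-up at u=3: C = 1/(3 + 1)² = 1/16. Cover-up at u=-1: B = 1/(-1 - 3) = -1/4. Comparing u² coeff: A = -C = -1/16
Result: (-1/16)/(u + 1) - (1/4)/(u + 1)² + (1/16)/(u - 3)


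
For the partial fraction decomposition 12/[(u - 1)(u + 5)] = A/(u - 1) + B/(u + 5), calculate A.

Cover-up at u = 1: A = 12/(1 + 5) = 12/6 = 2


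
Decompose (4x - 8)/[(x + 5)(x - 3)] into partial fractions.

At x=-5: α = (4·(-5) - 8)/(-5 - 3) = 7/2. At x=3: β = (4·3 - 8)/(3 + 5) = 1/2
Result: (7/2)/(x + 5) + (1/2)/(x - 3)


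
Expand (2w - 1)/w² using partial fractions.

(2w - 1) = Pw + Q. At w = 0: Q = 2·0 - 1 = -1. Coeff of w: P = 2
Result: 2/w - 1/w²


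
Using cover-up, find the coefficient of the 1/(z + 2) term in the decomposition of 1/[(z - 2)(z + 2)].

Cover (z + 2), set z=-2: 1/((z - 2) at z=-2) = 1/(-4) = -1/4


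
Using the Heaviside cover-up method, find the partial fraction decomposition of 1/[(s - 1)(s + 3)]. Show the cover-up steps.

Cover (s - 1): set s=1, get A = 1/(1 + 3) = 1/4. Cover (s + 3): set s=-3, get B = 1/(-3 - 1) = -1/4.
Result: (1/4)/(s - 1) - (1/4)/(s + 3)


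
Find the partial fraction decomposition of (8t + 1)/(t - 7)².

(8t + 1) = A(t - 7) + B. At t = 7: B = 8·7 + 1 = 57. Coeff of t: A = 8
Result: 8/(t - 7) + 57/(t - 7)²


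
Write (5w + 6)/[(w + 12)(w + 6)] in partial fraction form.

At w=-12: α = (5·(-12) + 6)/(-12 + 6) = 9. At w=-6: β = (5·(-6) + 6)/(-6 + 12) = -4
Result: 9/(w + 12) - 4/(w + 6)


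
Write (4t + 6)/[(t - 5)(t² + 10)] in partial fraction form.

At t=5: P = (4·5 + 6)/(5² + 10) = 26/35. Q = -P = -26/35, R = 4 - 5·P = 2/7
Result: (26/35)/(t - 5) - ((26/35)t - 2/7)/(t² + 10)


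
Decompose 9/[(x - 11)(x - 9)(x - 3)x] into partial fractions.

Using Heaviside cover-up: (9/176)/(x - 11) - (1/12)/(x - 9) + (1/16)/(x - 3) - (1/33)/x


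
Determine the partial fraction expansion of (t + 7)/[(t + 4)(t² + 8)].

At t=-4: A = (1·(-4) + 7)/((-4)² + 8) = 1/8. B = -A = -1/8, C = 1 - (-4)·A = 3/2
Result: (1/8)/(t + 4) - ((1/8)t - 3/2)/(t² + 8)


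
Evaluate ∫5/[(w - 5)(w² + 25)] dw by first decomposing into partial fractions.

Cover-up at w=5: α = 5/(5²+25) = 1/10. Coeff matching: β = -1/10, γ = -1/2. Decomposition: (1/10)/(w - 5) - ((1/10)w + 1/2)/(w² + 25). Integrate: linear → ln, quadratic → (1/2)ln + arctan: (1/10) ln|(w - 5)| - (1/20) ln(w² + 25) - (1/10) arctan(w/5) + C


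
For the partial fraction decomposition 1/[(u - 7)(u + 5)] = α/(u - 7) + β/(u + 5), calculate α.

Cover-up at u = 7: α = 1/(7 + 5) = 1/12


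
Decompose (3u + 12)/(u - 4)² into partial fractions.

(3u + 12) = P(u - 4) + Q. At u = 4: Q = 3·4 + 12 = 24. Coeff of u: P = 3
Result: 3/(u - 4) + 24/(u - 4)²


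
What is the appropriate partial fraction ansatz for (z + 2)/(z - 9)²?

Repeated linear factor: α/(z - 9) + β/(z - 9)²


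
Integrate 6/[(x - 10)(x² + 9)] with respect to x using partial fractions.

Cover-up at x=10: A = 6/(10²+9) = 6/109. Coeff matching: B = -6/109, C = -60/109. Decomposition: (6/109)/(x - 10) - ((6/109)x + 60/109)/(x² + 9). Integrate: linear → ln, quadratic → (1/2)ln + arctan: (6/109) ln|(x - 10)| - (3/109) ln(x² + 9) - (20/109) arctan(x/3) + C


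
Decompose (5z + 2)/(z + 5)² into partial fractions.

(5z + 2) = A(z + 5) + B. At z = -5: B = 5·(-5) + 2 = -23. Coeff of z: A = 5
Result: 5/(z + 5) - 23/(z + 5)²


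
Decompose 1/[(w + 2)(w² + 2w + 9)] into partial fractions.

Cover-up at w = -2: P = 1/((-2)² + 2·(-2) + 9) = 1/9. Then Q = -P = -1/9, R = -P·(2 - 2) = 0
Result: (1/9)/(w + 2) - ((1/9)w)/(w² + 2w + 9)


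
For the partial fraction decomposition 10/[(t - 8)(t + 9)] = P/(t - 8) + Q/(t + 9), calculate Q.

Cover-up at t = -9: Q = 10/(-9 - 8) = -10/17


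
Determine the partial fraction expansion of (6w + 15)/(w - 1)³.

(6w + 15) = A(w - 1)² + B(w - 1) + C. At w = 1: C = 6·1 + 15 = 21. Coefficients: A = 0, B = 6
Result: 6/(w - 1)² + 21/(w - 1)³


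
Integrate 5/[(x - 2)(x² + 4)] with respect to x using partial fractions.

Cover-up at x=2: A = 5/(2²+4) = 5/8. Coeff matching: B = -5/8, C = -5/4. Decomposition: (5/8)/(x - 2) - ((5/8)x + 5/4)/(x² + 4). Integrate: linear → ln, quadratic → (1/2)ln + arctan: (5/8) ln|(x - 2)| - (5/16) ln(x² + 4) - (5/8) arctan(x/2) + C


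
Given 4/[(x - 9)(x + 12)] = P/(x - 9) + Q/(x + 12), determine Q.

Cover-up at x = -12: Q = 4/(-12 - 9) = -4/21


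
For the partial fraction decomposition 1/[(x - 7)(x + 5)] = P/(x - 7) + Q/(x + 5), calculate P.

Cover-up at x = 7: P = 1/(7 + 5) = 1/12


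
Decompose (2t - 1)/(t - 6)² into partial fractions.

(2t - 1) = P(t - 6) + Q. At t = 6: Q = 2·6 - 1 = 11. Coeff of t: P = 2
Result: 2/(t - 6) + 11/(t - 6)²


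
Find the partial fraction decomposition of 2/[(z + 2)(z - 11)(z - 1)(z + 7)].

Using Heaviside cover-up: (2/195)/(z + 2) + (1/1170)/(z - 11) - (1/120)/(z - 1) - (1/360)/(z + 7)


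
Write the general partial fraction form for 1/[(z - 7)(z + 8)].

Distinct linear factors: α/(z - 7) + β/(z + 8)


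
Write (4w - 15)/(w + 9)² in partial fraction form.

(4w - 15) = α(w + 9) + β. At w = -9: β = 4·(-9) - 15 = -51. Coeff of w: α = 4
Result: 4/(w + 9) - 51/(w + 9)²


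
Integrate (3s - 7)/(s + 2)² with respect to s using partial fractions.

Decompose: A = 3, B = 3·(-2) - 7 = -13, so (3s - 7)/(s + 2)² = 3/(s + 2) - 13/(s + 2)². Integrate: ∫ A/(s + 2) ds = 3 ln|(s + 2)|; ∫ B/(s + 2)² ds = 13/(s + 2). Sum: 3 ln|(s + 2)| + 13/(s + 2) + C


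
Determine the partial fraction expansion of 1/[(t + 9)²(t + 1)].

Cover-up at t=-1: γ = 1/(-1 + 9)² = 1/64. Cover-up at t=-9: β = 1/(-9 + 1) = -1/8. Comparing t² coeff: α = -γ = -1/64
Result: (-1/64)/(t + 9) - (1/8)/(t + 9)² + (1/64)/(t + 1)


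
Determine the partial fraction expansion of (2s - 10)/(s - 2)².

(2s - 10) = A(s - 2) + B. At s = 2: B = 2·2 - 10 = -6. Coeff of s: A = 2
Result: 2/(s - 2) - 6/(s - 2)²


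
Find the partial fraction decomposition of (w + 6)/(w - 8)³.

(w + 6) = P(w - 8)² + Q(w - 8) + R. At w = 8: R = 1·8 + 6 = 14. Coefficients: P = 0, Q = 1
Result: 1/(w - 8)² + 14/(w - 8)³


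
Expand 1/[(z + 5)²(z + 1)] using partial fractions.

Cover-up at z=-1: C = 1/(-1 + 5)² = 1/16. Cover-up at z=-5: B = 1/(-5 + 1) = -1/4. Comparing z² coeff: A = -C = -1/16
Result: (-1/16)/(z + 5) - (1/4)/(z + 5)² + (1/16)/(z + 1)


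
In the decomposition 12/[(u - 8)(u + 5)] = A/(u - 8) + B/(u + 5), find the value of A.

Cover-up at u = 8: A = 12/(8 + 5) = 12/13


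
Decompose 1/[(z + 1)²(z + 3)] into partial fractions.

Cover-up at z=-3: γ = 1/(-3 + 1)² = 1/4. Cover-up at z=-1: β = 1/(-1 + 3) = 1/2. Comparing z² coeff: α = -γ = -1/4
Result: (-1/4)/(z + 1) + (1/2)/(z + 1)² + (1/4)/(z + 3)


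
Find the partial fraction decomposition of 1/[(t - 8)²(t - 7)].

Cover-up at t=7: R = 1/(7 - 8)² = 1. Cover-up at t=8: Q = 1/(8 - 7) = 1. Comparing t² coeff: P = -R = -1
Result: -1/(t - 8) + 1/(t - 8)² + 1/(t - 7)


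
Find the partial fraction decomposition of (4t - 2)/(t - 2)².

(4t - 2) = A(t - 2) + B. At t = 2: B = 4·2 - 2 = 6. Coeff of t: A = 4
Result: 4/(t - 2) + 6/(t - 2)²


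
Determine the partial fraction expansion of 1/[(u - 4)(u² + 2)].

Cover-up at u = 4: α = 1/(4² + 2) = 1/18. Then β = -α = -1/18, γ = -α·(0 + 4) = -2/9
Result: (1/18)/(u - 4) - ((1/18)u + 2/9)/(u² + 2)


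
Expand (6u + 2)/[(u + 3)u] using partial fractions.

At u=-3: P = (6·(-3) + 2)/(-3 - 0) = 16/3. At u=0: Q = (6·0 + 2)/(0 + 3) = 2/3
Result: (16/3)/(u + 3) + (2/3)/u


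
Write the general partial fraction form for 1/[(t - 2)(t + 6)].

Distinct linear factors: P/(t - 2) + Q/(t + 6)


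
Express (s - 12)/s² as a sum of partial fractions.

(s - 12) = Ps + Q. At s = 0: Q = 1·0 - 12 = -12. Coeff of s: P = 1
Result: 1/s - 12/s²


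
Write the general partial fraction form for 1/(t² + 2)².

Repeated quadratic factor: (At + B)/(t² + 2) + (Ct + D)/(t² + 2)²


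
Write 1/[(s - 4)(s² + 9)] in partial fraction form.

Cover-up at s = 4: A = 1/(4² + 9) = 1/25. Then B = -A = -1/25, C = -A·(0 + 4) = -4/25
Result: (1/25)/(s - 4) - ((1/25)s + 4/25)/(s² + 9)


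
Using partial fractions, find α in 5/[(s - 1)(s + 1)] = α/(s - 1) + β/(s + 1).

Cover-up at s = 1: α = 5/(1 + 1) = 5/2


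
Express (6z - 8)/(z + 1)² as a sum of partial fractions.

(6z - 8) = A(z + 1) + B. At z = -1: B = 6·(-1) - 8 = -14. Coeff of z: A = 6
Result: 6/(z + 1) - 14/(z + 1)²


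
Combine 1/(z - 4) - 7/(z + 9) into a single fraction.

Common denominator (z - 4)(z + 9). Numerator: 1(z + 9) - 7(z - 4) = (z + 9) - (7z - 28) = -6z + 37
Result: (-6z + 37)/[(z - 4)(z + 9)]


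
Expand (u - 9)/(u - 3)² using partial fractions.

(u - 9) = A(u - 3) + B. At u = 3: B = 1·3 - 9 = -6. Coeff of u: A = 1
Result: 1/(u - 3) - 6/(u - 3)²


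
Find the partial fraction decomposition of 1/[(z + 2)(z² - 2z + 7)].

Cover-up at z = -2: A = 1/((-2)² - 2·(-2) + 7) = 1/15. Then B = -A = -1/15, C = -A·(-2 - 2) = 4/15
Result: (1/15)/(z + 2) - ((1/15)z - 4/15)/(z² - 2z + 7)


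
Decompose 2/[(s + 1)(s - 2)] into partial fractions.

2/(s + 1)(s - 2) = P/(s + 1) + Q/(s - 2). P = 2/(-1 - 2) = -2/3, Q = 2/(2 + 1) = 2/3
Result: (-2/3)/(s + 1) + (2/3)/(s - 2)


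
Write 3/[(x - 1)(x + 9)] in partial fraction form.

3/(x - 1)(x + 9) = A/(x - 1) + B/(x + 9). A = 3/(1 + 9) = 3/10, B = 3/(-9 - 1) = -3/10
Result: (3/10)/(x - 1) - (3/10)/(x + 9)


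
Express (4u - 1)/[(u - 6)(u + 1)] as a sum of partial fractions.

At u=6: A = (4·6 - 1)/(6 + 1) = 23/7. At u=-1: B = (4·(-1) - 1)/(-1 - 6) = 5/7
Result: (23/7)/(u - 6) + (5/7)/(u + 1)


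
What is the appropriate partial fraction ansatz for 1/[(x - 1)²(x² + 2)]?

Repeated linear + quadratic: P/(x - 1) + Q/(x - 1)² + (Rx + S)/(x² + 2)


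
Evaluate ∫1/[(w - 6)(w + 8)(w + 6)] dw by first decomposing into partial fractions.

Cover-up: A = 1/168, B = 1/28, C = -1/24. Decomposition: (1/168)/(w - 6) + (1/28)/(w + 8) - (1/24)/(w + 6). Integrate each term: (1/168) ln|(w - 6)| + (1/28) ln|(w + 8)| - (1/24) ln|(w + 6)| + C


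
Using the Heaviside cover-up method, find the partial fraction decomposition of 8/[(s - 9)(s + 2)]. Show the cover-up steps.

Cover (s - 9): set s=9, get α = 8/(9 + 2) = 8/11. Cover (s + 2): set s=-2, get β = 8/(-2 - 9) = -8/11.
Result: (8/11)/(s - 9) - (8/11)/(s + 2)


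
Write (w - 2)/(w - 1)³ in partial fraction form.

(w - 2) = α(w - 1)² + β(w - 1) + γ. At w = 1: γ = 1·1 - 2 = -1. Coefficients: α = 0, β = 1
Result: 1/(w - 1)² - 1/(w - 1)³


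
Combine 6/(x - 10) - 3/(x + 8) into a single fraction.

Common denominator (x - 10)(x + 8). Numerator: 6(x + 8) - 3(x - 10) = (6x + 48) - (3x - 30) = 3x + 78
Result: (3x + 78)/[(x - 10)(x + 8)]


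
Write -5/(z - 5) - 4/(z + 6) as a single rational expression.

Common denominator (z - 5)(z + 6). Numerator: -5(z + 6) - 4(z - 5) = (-5z - 30) - (4z - 20) = -9z - 10
Result: (-9z - 10)/[(z - 5)(z + 6)]


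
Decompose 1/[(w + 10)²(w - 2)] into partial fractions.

Cover-up at w=2: C = 1/(2 + 10)² = 1/144. Cover-up at w=-10: B = 1/(-10 - 2) = -1/12. Comparing w² coeff: A = -C = -1/144
Result: (-1/144)/(w + 10) - (1/12)/(w + 10)² + (1/144)/(w - 2)


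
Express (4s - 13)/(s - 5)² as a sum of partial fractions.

(4s - 13) = P(s - 5) + Q. At s = 5: Q = 4·5 - 13 = 7. Coeff of s: P = 4
Result: 4/(s - 5) + 7/(s - 5)²


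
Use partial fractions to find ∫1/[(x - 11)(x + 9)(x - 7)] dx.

Cover-up: α = 1/80, β = 1/320, γ = -1/64. Decomposition: (1/80)/(x - 11) + (1/320)/(x + 9) - (1/64)/(x - 7). Integrate each term: (1/80) ln|(x - 11)| + (1/320) ln|(x + 9)| - (1/64) ln|(x - 7)| + C


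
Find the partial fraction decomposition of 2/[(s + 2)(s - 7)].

2/(s + 2)(s - 7) = P/(s + 2) + Q/(s - 7). P = 2/(-2 - 7) = -2/9, Q = 2/(7 + 2) = 2/9
Result: (-2/9)/(s + 2) + (2/9)/(s - 7)


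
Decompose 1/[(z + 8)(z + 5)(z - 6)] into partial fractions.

Using cover-up method: α = 1/42, β = -1/33, γ = 1/154
Result: (1/42)/(z + 8) - (1/33)/(z + 5) + (1/154)/(z - 6)


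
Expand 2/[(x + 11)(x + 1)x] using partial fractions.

Using cover-up method: P = 1/55, Q = -1/5, R = 2/11
Result: (1/55)/(x + 11) - (1/5)/(x + 1) + (2/11)/x


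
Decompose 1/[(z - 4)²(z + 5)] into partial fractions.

Cover-up at z=-5: C = 1/(-5 - 4)² = 1/81. Cover-up at z=4: B = 1/(4 + 5) = 1/9. Comparing z² coeff: A = -C = -1/81
Result: (-1/81)/(z - 4) + (1/9)/(z - 4)² + (1/81)/(z + 5)


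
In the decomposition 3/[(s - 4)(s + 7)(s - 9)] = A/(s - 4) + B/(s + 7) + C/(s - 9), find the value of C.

Cover-up at s = 9: C = 3/[(9 - 4)(9 + 7)] = 3/[(5)(16)] = 3/80


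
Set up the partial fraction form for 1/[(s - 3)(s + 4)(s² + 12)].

Two linear + quadratic: A/(s - 3) + B/(s + 4) + (Cs + D)/(s² + 12)


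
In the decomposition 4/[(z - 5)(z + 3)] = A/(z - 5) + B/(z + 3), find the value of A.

Cover-up at z = 5: A = 4/(5 + 3) = 4/8 = 1/2


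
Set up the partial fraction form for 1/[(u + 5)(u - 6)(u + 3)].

Three distinct linear factors: α/(u + 5) + β/(u - 6) + γ/(u + 3)


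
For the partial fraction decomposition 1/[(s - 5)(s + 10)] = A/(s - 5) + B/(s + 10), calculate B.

Cover-up at s = -10: B = 1/(-10 - 5) = -1/15


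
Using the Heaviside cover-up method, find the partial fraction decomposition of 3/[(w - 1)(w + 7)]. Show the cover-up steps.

Cover (w - 1): set w=1, get P = 3/(1 + 7) = 3/8. Cover (w + 7): set w=-7, get Q = 3/(-7 - 1) = -3/8.
Result: (3/8)/(w - 1) - (3/8)/(w + 7)


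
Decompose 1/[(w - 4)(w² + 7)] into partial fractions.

Cover-up at w = 4: α = 1/(4² + 7) = 1/23. Then β = -α = -1/23, γ = -α·(0 + 4) = -4/23
Result: (1/23)/(w - 4) - ((1/23)w + 4/23)/(w² + 7)


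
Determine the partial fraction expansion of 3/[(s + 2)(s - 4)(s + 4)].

Using cover-up method: P = -1/4, Q = 1/16, R = 3/16
Result: (-1/4)/(s + 2) + (1/16)/(s - 4) + (3/16)/(s + 4)


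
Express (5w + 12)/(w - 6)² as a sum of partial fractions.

(5w + 12) = P(w - 6) + Q. At w = 6: Q = 5·6 + 12 = 42. Coeff of w: P = 5
Result: 5/(w - 6) + 42/(w - 6)²


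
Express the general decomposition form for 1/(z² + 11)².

Repeated quadratic factor: (Az + B)/(z² + 11) + (Cz + D)/(z² + 11)²


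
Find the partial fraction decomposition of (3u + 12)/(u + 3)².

(3u + 12) = α(u + 3) + β. At u = -3: β = 3·(-3) + 12 = 3. Coeff of u: α = 3
Result: 3/(u + 3) + 3/(u + 3)²


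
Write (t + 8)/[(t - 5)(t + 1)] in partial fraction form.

At t=5: P = (1·5 + 8)/(5 + 1) = 13/6. At t=-1: Q = (1·(-1) + 8)/(-1 - 5) = -7/6
Result: (13/6)/(t - 5) - (7/6)/(t + 1)


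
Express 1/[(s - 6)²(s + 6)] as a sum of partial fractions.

Cover-up at s=-6: C = 1/(-6 - 6)² = 1/144. Cover-up at s=6: B = 1/(6 + 6) = 1/12. Comparing s² coeff: A = -C = -1/144
Result: (-1/144)/(s - 6) + (1/12)/(s - 6)² + (1/144)/(s + 6)


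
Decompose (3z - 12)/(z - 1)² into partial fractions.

(3z - 12) = α(z - 1) + β. At z = 1: β = 3·1 - 12 = -9. Coeff of z: α = 3
Result: 3/(z - 1) - 9/(z - 1)²


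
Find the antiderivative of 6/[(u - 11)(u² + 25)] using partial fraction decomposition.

Cover-up at u=11: P = 6/(11²+25) = 3/73. Coeff matching: Q = -3/73, R = -33/73. Decomposition: (3/73)/(u - 11) - ((3/73)u + 33/73)/(u² + 25). Integrate: linear → ln, quadratic → (1/2)ln + arctan: (3/73) ln|(u - 11)| - (3/146) ln(u² + 25) - (33/365) arctan(u/5) + C


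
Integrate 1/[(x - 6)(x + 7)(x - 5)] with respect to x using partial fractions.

Cover-up: A = 1/13, B = 1/156, C = -1/12. Decomposition: (1/13)/(x - 6) + (1/156)/(x + 7) - (1/12)/(x - 5). Integrate each term: (1/13) ln|(x - 6)| + (1/156) ln|(x + 7)| - (1/12) ln|(x - 5)| + C


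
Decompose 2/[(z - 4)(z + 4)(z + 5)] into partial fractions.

Using cover-up method: P = 1/36, Q = -1/4, R = 2/9
Result: (1/36)/(z - 4) - (1/4)/(z + 4) + (2/9)/(z + 5)


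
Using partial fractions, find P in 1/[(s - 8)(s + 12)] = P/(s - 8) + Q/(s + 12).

Cover-up at s = 8: P = 1/(8 + 12) = 1/20


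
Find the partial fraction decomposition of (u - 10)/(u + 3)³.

(u - 10) = A(u + 3)² + B(u + 3) + C. At u = -3: C = 1·(-3) - 10 = -13. Coefficients: A = 0, B = 1
Result: 1/(u + 3)² - 13/(u + 3)³


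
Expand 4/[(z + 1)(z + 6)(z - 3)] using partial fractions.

Using cover-up method: A = -1/5, B = 4/45, C = 1/9
Result: (-1/5)/(z + 1) + (4/45)/(z + 6) + (1/9)/(z - 3)


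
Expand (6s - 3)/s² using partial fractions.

(6s - 3) = As + B. At s = 0: B = 6·0 - 3 = -3. Coeff of s: A = 6
Result: 6/s - 3/s²


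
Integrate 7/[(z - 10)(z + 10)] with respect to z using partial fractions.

Decompose: 7/[(z - 10)(z + 10)] = (7/20)/(z - 10) - (7/20)/(z + 10). Integrate each term: (7/20) ln|(z - 10)| - (7/20) ln|(z + 10)| + C


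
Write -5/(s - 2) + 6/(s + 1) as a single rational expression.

Common denominator (s - 2)(s + 1). Numerator: -5(s + 1) + 6(s - 2) = (-5s - 5) + (6s - 12) = s - 17
Result: (s - 17)/[(s - 2)(s + 1)]


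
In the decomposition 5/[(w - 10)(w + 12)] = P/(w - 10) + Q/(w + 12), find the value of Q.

Cover-up at w = -12: Q = 5/(-12 - 10) = -5/22


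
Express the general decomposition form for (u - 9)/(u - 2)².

Repeated linear factor: P/(u - 2) + Q/(u - 2)²


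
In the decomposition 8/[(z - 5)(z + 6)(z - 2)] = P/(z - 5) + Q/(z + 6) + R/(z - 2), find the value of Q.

Cover-up at z = -6: Q = 8/[(-6 - 5)(-6 - 2)] = 8/[(-11)(-8)] = 8/88 = 1/11


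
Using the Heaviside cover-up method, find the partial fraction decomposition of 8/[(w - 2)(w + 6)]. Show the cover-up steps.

Cover (w - 2): set w=2, get α = 8/(2 + 6) = 1. Cover (w + 6): set w=-6, get β = 8/(-6 - 2) = -1.
Result: 1/(w - 2) - 1/(w + 6)


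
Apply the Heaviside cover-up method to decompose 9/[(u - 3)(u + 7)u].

Cover (u - 3), u=3: A = 9/[(3 + 7)(3 - 0)] = 3/10. Cover (u + 7), u=-7: B = 9/[(-7 - 3)(-7 - 0)] = 9/70. Cover u, u=0: C = 9/[(0 - 3)(0 + 7)] = -3/7.
Result: (3/10)/(u - 3) + (9/70)/(u + 7) - (3/7)/u


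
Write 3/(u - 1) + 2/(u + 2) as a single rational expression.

Common denominator (u - 1)(u + 2). Numerator: 3(u + 2) + 2(u - 1) = (3u + 6) + (2u - 2) = 5u + 4
Result: (5u + 4)/[(u - 1)(u + 2)]


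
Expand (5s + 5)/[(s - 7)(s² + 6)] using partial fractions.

At s=7: P = (5·7 + 5)/(7² + 6) = 8/11. Q = -P = -8/11, R = 5 - 7·P = -1/11
Result: (8/11)/(s - 7) - ((8/11)s + 1/11)/(s² + 6)


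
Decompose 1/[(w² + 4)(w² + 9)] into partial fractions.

Coefficient matching gives A = C = 0, B = 1/(9-4) = 1/5, D = -B = -1/5
Result: (1/5)/(w² + 4) - (1/5)/(w² + 9)


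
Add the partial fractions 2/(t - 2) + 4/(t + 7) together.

Common denominator (t - 2)(t + 7). Numerator: 2(t + 7) + 4(t - 2) = (2t + 14) + (4t - 8) = 6t + 6
Result: (6t + 6)/[(t - 2)(t + 7)]


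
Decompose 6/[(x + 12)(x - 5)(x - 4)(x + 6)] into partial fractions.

Using Heaviside cover-up: (-1/272)/(x + 12) + (6/187)/(x - 5) - (3/80)/(x - 4) + (1/110)/(x + 6)


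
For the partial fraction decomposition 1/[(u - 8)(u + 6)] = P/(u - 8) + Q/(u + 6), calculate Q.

Cover-up at u = -6: Q = 1/(-6 - 8) = -1/14


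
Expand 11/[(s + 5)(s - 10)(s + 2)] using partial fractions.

Using cover-up method: α = 11/45, β = 11/180, γ = -11/36
Result: (11/45)/(s + 5) + (11/180)/(s - 10) - (11/36)/(s + 2)


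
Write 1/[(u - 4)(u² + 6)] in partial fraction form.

Cover-up at u = 4: α = 1/(4² + 6) = 1/22. Then β = -α = -1/22, γ = -α·(0 + 4) = -2/11
Result: (1/22)/(u - 4) - ((1/22)u + 2/11)/(u² + 6)


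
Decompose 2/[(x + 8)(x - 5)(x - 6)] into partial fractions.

Using cover-up method: α = 1/91, β = -2/13, γ = 1/7
Result: (1/91)/(x + 8) - (2/13)/(x - 5) + (1/7)/(x - 6)


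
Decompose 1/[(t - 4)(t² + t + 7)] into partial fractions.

Cover-up at t = 4: P = 1/(4² + 1·4 + 7) = 1/27. Then Q = -P = -1/27, R = -P·(1 + 4) = -5/27
Result: (1/27)/(t - 4) - ((1/27)t + 5/27)/(t² + t + 7)


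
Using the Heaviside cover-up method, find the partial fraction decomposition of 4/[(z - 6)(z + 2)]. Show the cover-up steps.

Cover (z - 6): set z=6, get α = 4/(6 + 2) = 1/2. Cover (z + 2): set z=-2, get β = 4/(-2 - 6) = -1/2.
Result: (1/2)/(z - 6) - (1/2)/(z + 2)


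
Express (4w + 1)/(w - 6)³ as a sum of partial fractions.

(4w + 1) = α(w - 6)² + β(w - 6) + γ. At w = 6: γ = 4·6 + 1 = 25. Coefficients: α = 0, β = 4
Result: 4/(w - 6)² + 25/(w - 6)³


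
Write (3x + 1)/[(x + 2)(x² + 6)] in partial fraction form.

At x=-2: A = (3·(-2) + 1)/((-2)² + 6) = -1/2. B = -A = 1/2, C = 3 - (-2)·A = 2
Result: (-1/2)/(x + 2) + ((1/2)x + 2)/(x² + 6)


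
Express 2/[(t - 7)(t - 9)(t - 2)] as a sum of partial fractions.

Using cover-up method: α = -1/5, β = 1/7, γ = 2/35
Result: (-1/5)/(t - 7) + (1/7)/(t - 9) + (2/35)/(t - 2)


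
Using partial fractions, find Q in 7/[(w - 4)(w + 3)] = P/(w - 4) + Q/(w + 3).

Cover-up at w = -3: Q = 7/(-3 - 4) = -7/7 = -1


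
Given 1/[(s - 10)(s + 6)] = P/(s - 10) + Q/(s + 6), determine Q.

Cover-up at s = -6: Q = 1/(-6 - 10) = -1/16


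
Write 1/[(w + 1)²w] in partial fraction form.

Cover-up at w=0: C = 1/(0 + 1)² = 1. Cover-up at w=-1: B = 1/(-1 - 0) = -1. Comparing w² coeff: A = -C = -1
Result: -1/(w + 1) - 1/(w + 1)² + 1/w


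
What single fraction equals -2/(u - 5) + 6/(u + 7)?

Common denominator (u - 5)(u + 7). Numerator: -2(u + 7) + 6(u - 5) = (-2u - 14) + (6u - 30) = 4u - 44
Result: (4u - 44)/[(u - 5)(u + 7)]


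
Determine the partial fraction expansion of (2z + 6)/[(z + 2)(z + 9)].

At z=-2: A = (2·(-2) + 6)/(-2 + 9) = 2/7. At z=-9: B = (2·(-9) + 6)/(-9 + 2) = 12/7
Result: (2/7)/(z + 2) + (12/7)/(z + 9)


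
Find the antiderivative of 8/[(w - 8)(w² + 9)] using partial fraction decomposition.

Cover-up at w=8: A = 8/(8²+9) = 8/73. Coeff matching: B = -8/73, C = -64/73. Decomposition: (8/73)/(w - 8) - ((8/73)w + 64/73)/(w² + 9). Integrate: linear → ln, quadratic → (1/2)ln + arctan: (8/73) ln|(w - 8)| - (4/73) ln(w² + 9) - (64/219) arctan(w/3) + C


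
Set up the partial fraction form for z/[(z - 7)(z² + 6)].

Linear + irreducible quadratic: P/(z - 7) + (Qz + R)/(z² + 6)


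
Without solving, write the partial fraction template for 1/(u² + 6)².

Repeated quadratic factor: (Au + B)/(u² + 6) + (Cu + D)/(u² + 6)²


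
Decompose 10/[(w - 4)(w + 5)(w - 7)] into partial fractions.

Using cover-up method: P = -10/27, Q = 5/54, R = 5/18
Result: (-10/27)/(w - 4) + (5/54)/(w + 5) + (5/18)/(w - 7)


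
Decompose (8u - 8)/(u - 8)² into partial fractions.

(8u - 8) = α(u - 8) + β. At u = 8: β = 8·8 - 8 = 56. Coeff of u: α = 8
Result: 8/(u - 8) + 56/(u - 8)²


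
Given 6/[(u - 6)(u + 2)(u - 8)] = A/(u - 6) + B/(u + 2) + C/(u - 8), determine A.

Cover-up at u = 6: A = 6/[(6 + 2)(6 - 8)] = 6/[(8)(-2)] = -6/16 = -3/8


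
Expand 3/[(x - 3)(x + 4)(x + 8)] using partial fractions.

Using cover-up method: α = 3/77, β = -3/28, γ = 3/44
Result: (3/77)/(x - 3) - (3/28)/(x + 4) + (3/44)/(x + 8)


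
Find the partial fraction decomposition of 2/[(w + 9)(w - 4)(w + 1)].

Using cover-up method: A = 1/52, B = 2/65, C = -1/20
Result: (1/52)/(w + 9) + (2/65)/(w - 4) - (1/20)/(w + 1)


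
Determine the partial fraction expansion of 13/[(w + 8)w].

13/(w + 8)w = A/(w + 8) + B/w. A = 13/(-8 - 0) = -13/8, B = 13/(0 + 8) = 13/8
Result: (-13/8)/(w + 8) + (13/8)/w


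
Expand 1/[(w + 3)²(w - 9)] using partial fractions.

Cover-up at w=9: R = 1/(9 + 3)² = 1/144. Cover-up at w=-3: Q = 1/(-3 - 9) = -1/12. Comparing w² coeff: P = -R = -1/144
Result: (-1/144)/(w + 3) - (1/12)/(w + 3)² + (1/144)/(w - 9)


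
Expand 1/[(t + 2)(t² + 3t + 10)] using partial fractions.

Cover-up at t = -2: A = 1/((-2)² + 3·(-2) + 10) = 1/8. Then B = -A = -1/8, C = -A·(3 - 2) = -1/8
Result: (1/8)/(t + 2) - ((1/8)t + 1/8)/(t² + 3t + 10)


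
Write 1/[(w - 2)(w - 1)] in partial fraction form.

1/(w - 2)(w - 1) = A/(w - 2) + B/(w - 1). A = 1/(2 - 1) = 1, B = 1/(1 - 2) = -1
Result: 1/(w - 2) - 1/(w - 1)


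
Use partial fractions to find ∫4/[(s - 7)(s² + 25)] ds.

Cover-up at s=7: α = 4/(7²+25) = 2/37. Coeff matching: β = -2/37, γ = -14/37. Decomposition: (2/37)/(s - 7) - ((2/37)s + 14/37)/(s² + 25). Integrate: linear → ln, quadratic → (1/2)ln + arctan: (2/37) ln|(s - 7)| - (1/37) ln(s² + 25) - (14/185) arctan(s/5) + C


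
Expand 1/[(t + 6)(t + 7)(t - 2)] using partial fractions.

Using cover-up method: P = -1/8, Q = 1/9, R = 1/72
Result: (-1/8)/(t + 6) + (1/9)/(t + 7) + (1/72)/(t - 2)
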